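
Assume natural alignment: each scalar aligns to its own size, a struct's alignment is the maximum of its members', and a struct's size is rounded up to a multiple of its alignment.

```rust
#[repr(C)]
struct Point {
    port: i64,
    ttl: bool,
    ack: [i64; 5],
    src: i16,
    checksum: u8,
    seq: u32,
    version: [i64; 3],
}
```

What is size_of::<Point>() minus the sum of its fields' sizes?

0..8  port  (8B, 8-aligned)
8..9  ttl  (1B, 1-aligned)
9..16  -- padding (7B)
16..56  ack  (40B, 8-aligned)
56..58  src  (2B, 2-aligned)
58..59  checksum  (1B, 1-aligned)
59..60  -- padding (1B)
60..64  seq  (4B, 4-aligned)
64..88  version  (24B, 8-aligned)
sizeof = 88, alignof = 8
data bytes 80, size 88 → padding 8

8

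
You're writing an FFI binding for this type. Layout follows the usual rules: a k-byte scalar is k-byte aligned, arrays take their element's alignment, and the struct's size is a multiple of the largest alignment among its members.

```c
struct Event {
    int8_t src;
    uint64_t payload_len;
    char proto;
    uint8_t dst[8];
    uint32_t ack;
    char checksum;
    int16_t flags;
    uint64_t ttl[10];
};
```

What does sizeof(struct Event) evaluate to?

120 bytes

0..1  src  (1B, 1-aligned)
1..8  -- padding (7B)
8..16  payload_len  (8B, 8-aligned)
16..17  proto  (1B, 1-aligned)
17..25  dst  (8B, 1-aligned)
25..28  -- padding (3B)
28..32  ack  (4B, 4-aligned)
32..33  checksum  (1B, 1-aligned)
33..34  -- padding (1B)
34..36  flags  (2B, 2-aligned)
36..40  -- padding (4B)
40..120  ttl  (80B, 8-aligned)
sizeof = 120, alignof = 8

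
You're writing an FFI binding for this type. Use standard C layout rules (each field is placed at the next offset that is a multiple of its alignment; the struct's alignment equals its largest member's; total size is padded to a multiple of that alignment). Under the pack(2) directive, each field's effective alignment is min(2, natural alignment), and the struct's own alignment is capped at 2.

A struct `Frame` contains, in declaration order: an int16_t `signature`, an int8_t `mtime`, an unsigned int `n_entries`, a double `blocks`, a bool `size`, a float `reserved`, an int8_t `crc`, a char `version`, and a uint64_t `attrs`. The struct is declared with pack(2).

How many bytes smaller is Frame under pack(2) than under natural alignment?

8

natural layout:
  @0: signature [2B, align 2] → 2
  @2: mtime [1B, align 1] → 3
  +1 pad (align 4)
  @4: n_entries [4B, align 4] → 8
  @8: blocks [8B, align 8] → 16
  @16: size [1B, align 1] → 17
  +3 pad (align 4)
  @20: reserved [4B, align 4] → 24
  @24: crc [1B, align 1] → 25
  @25: version [1B, align 1] → 26
  +6 pad (align 8)
  @32: attrs [8B, align 8] → 40
  size 40, align 8
packed(2) layout:
  @0: signature [2B, align 2] → 2
  @2: mtime [1B, align 1] → 3
  +1 pad (align 2)
  @4: n_entries [4B, align 2] → 8
  @8: blocks [8B, align 2] → 16
  @16: size [1B, align 1] → 17
  +1 pad (align 2)
  @18: reserved [4B, align 2] → 22
  @22: crc [1B, align 1] → 23
  @23: version [1B, align 1] → 24
  @24: attrs [8B, align 2] → 32
  size 32, align 2
40 − 32 = 8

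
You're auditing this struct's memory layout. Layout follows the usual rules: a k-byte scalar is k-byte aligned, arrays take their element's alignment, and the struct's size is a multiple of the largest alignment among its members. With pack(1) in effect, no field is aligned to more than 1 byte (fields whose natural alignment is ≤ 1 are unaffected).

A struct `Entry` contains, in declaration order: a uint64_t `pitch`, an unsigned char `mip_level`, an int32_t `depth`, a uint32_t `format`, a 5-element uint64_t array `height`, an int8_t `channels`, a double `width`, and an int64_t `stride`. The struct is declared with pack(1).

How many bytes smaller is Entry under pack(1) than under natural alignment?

14

natural layout:
  pitch at 0 (size 8, align 8) → ends 8
  mip_level at 8 (size 1, align 1) → ends 9
  pad 3 to align 4 for depth
  depth at 12 (size 4, align 4) → ends 16
  format at 16 (size 4, align 4) → ends 20
  pad 4 to align 8 for height
  height at 24 (size 40, align 8) → ends 64
  channels at 64 (size 1, align 1) → ends 65
  pad 7 to align 8 for width
  width at 72 (size 8, align 8) → ends 80
  stride at 80 (size 8, align 8) → ends 88
  total 88 bytes, alignment 8
packed(1) layout:
  pitch at 0 (size 8, align 1) → ends 8
  mip_level at 8 (size 1, align 1) → ends 9
  depth at 9 (size 4, align 1) → ends 13
  format at 13 (size 4, align 1) → ends 17
  height at 17 (size 40, align 1) → ends 57
  channels at 57 (size 1, align 1) → ends 58
  width at 58 (size 8, align 1) → ends 66
  stride at 66 (size 8, align 1) → ends 74
  total 74 bytes, alignment 1
88 − 74 = 14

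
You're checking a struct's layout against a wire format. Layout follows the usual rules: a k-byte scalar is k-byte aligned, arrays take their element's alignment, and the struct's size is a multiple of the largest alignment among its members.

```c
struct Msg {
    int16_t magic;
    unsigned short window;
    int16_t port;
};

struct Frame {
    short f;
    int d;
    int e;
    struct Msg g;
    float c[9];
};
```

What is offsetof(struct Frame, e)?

Msg: magic at 0 (size 2, align 2) → ends 2; window at 2 (size 2, align 2) → ends 4; port at 4 (size 2, align 2) → ends 6; total 6 bytes, alignment 2
f at 0 (size 2, align 2) → ends 2
pad 2 to align 4 for d
d at 4 (size 4, align 4) → ends 8
e at 8 (size 4, align 4) → ends 12

8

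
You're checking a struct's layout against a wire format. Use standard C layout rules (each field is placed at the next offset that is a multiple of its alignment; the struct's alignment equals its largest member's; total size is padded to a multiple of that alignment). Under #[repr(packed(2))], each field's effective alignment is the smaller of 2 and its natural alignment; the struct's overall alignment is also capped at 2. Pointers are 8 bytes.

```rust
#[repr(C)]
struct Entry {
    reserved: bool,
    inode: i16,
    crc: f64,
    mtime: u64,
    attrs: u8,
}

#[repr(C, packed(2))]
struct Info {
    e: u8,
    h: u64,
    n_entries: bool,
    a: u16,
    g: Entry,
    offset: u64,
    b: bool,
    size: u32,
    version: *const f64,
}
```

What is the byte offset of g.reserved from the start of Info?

14

Entry: @0: reserved [1B, align 1] → 1; +1 pad (align 2); @2: inode [2B, align 2] → 4; +4 pad (align 8); @8: crc [8B, align 8] → 16; @16: mtime [8B, align 8] → 24; @24: attrs [1B, align 1] → 25; +7 tail pad (align 8); size 32, align 8
@0: e [1B, align 1] → 1
+1 pad (align 2)
@2: h [8B, align 2] → 10
@10: n_entries [1B, align 1] → 11
+1 pad (align 2)
@12: a [2B, align 2] → 14
@14: g [32B, align 2] → 46
within Entry: reserved at 0
14 + 0 = 14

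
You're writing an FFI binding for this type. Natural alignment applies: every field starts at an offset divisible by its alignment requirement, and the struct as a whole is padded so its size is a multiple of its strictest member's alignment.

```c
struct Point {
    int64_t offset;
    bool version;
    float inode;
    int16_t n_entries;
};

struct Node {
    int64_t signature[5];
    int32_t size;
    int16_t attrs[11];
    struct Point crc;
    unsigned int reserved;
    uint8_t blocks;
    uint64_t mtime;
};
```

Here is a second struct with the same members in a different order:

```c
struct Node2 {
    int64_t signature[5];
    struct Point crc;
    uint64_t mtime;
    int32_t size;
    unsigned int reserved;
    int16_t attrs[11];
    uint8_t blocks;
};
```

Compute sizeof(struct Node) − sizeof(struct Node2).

Point: 0..8  offset  (8B, 8-aligned); 8..9  version  (1B, 1-aligned); 9..12  -- padding (3B); 12..16  inode  (4B, 4-aligned); 16..18  n_entries  (2B, 2-aligned); 18..24  -- tail padding (6B); sizeof = 24, alignof = 8
0..40  signature  (40B, 8-aligned)
40..44  size  (4B, 4-aligned)
44..66  attrs  (22B, 2-aligned)
66..72  -- padding (6B)
72..96  crc  (24B, 8-aligned)
96..100  reserved  (4B, 4-aligned)
100..101  blocks  (1B, 1-aligned)
101..104  -- padding (3B)
104..112  mtime  (8B, 8-aligned)
sizeof = 112, alignof = 8
— Node2 —
0..40  signature  (40B, 8-aligned)
40..64  crc  (24B, 8-aligned)
64..72  mtime  (8B, 8-aligned)
72..76  size  (4B, 4-aligned)
76..80  reserved  (4B, 4-aligned)
80..102  attrs  (22B, 2-aligned)
102..103  blocks  (1B, 1-aligned)
103..104  -- tail padding (1B)
sizeof = 104, alignof = 8
112 − 104 = 8

8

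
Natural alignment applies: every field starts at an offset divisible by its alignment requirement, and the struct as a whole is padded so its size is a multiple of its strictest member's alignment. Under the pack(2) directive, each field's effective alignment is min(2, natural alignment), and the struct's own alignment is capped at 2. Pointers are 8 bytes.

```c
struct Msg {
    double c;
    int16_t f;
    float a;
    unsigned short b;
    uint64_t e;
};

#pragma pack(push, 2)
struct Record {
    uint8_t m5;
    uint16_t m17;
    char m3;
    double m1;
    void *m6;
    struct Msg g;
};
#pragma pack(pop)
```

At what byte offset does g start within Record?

Msg: c at 0 (size 8, align 8) → ends 8; f at 8 (size 2, align 2) → ends 10; pad 2 to align 4 for a; a at 12 (size 4, align 4) → ends 16; b at 16 (size 2, align 2) → ends 18; pad 6 to align 8 for e; e at 24 (size 8, align 8) → ends 32; total 32 bytes, alignment 8
m5 at 0 (size 1, align 1) → ends 1
pad 1 to align 2 for m17
m17 at 2 (size 2, align 2) → ends 4
m3 at 4 (size 1, align 1) → ends 5
pad 1 to align 2 for m1
m1 at 6 (size 8, align 2) → ends 14
m6 at 14 (size 8, align 2) → ends 22
g at 22 (size 32, align 2) → ends 54

22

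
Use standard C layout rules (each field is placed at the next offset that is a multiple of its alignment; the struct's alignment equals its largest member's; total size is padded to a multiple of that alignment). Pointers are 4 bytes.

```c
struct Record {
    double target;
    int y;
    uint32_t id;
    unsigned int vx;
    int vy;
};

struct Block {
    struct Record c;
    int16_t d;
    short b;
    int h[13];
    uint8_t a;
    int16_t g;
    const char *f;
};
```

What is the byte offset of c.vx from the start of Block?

Record: target at 0 (size 8, align 8) → ends 8; y at 8 (size 4, align 4) → ends 12; id at 12 (size 4, align 4) → ends 16; vx at 16 (size 4, align 4) → ends 20; vy at 20 (size 4, align 4) → ends 24; total 24 bytes, alignment 8
c at 0 (size 24, align 8) → ends 24
within Record: vx at 16
0 + 16 = 16

16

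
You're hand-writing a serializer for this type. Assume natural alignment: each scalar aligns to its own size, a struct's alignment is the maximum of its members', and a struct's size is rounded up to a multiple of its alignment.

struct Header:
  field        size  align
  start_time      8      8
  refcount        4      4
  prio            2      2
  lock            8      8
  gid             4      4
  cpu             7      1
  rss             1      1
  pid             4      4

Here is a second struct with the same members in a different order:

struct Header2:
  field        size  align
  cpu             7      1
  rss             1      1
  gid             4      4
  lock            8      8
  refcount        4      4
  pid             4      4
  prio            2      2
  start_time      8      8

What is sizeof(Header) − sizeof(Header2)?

start_time at 0 (size 8, align 8) → ends 8
refcount at 8 (size 4, align 4) → ends 12
prio at 12 (size 2, align 2) → ends 14
pad 2 to align 8 for lock
lock at 16 (size 8, align 8) → ends 24
gid at 24 (size 4, align 4) → ends 28
cpu at 28 (size 7, align 1) → ends 35
rss at 35 (size 1, align 1) → ends 36
pid at 36 (size 4, align 4) → ends 40
total 40 bytes, alignment 8
— Header2 —
cpu at 0 (size 7, align 1) → ends 7
rss at 7 (size 1, align 1) → ends 8
gid at 8 (size 4, align 4) → ends 12
pad 4 to align 8 for lock
lock at 16 (size 8, align 8) → ends 24
refcount at 24 (size 4, align 4) → ends 28
pid at 28 (size 4, align 4) → ends 32
prio at 32 (size 2, align 2) → ends 34
pad 6 to align 8 for start_time
start_time at 40 (size 8, align 8) → ends 48
total 48 bytes, alignment 8
40 − 48 = -8

-8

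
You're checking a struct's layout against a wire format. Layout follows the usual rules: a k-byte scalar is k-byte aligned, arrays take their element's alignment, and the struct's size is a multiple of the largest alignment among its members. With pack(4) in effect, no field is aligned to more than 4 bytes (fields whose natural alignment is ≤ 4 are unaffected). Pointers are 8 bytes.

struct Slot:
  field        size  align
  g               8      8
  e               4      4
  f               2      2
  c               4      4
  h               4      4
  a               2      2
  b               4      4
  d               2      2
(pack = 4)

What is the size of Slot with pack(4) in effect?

0..8  g  (8B, 4-aligned)
8..12  e  (4B, 4-aligned)
12..14  f  (2B, 2-aligned)
14..16  -- padding (2B)
16..20  c  (4B, 4-aligned)
20..24  h  (4B, 4-aligned)
24..26  a  (2B, 2-aligned)
26..28  -- padding (2B)
28..32  b  (4B, 4-aligned)
32..34  d  (2B, 2-aligned)
34..36  -- tail padding (2B)
sizeof = 36, alignof = 4

36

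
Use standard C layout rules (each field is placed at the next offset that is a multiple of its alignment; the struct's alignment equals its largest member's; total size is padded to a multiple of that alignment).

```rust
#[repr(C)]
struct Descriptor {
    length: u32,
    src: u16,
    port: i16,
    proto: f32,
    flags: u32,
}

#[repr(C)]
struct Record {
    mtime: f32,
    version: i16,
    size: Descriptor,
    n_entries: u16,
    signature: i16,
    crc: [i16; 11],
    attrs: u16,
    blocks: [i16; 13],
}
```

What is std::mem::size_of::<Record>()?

Descriptor: length at 0 (size 4, align 4) → ends 4; src at 4 (size 2, align 2) → ends 6; port at 6 (size 2, align 2) → ends 8; proto at 8 (size 4, align 4) → ends 12; flags at 12 (size 4, align 4) → ends 16; total 16 bytes, alignment 4
mtime at 0 (size 4, align 4) → ends 4
version at 4 (size 2, align 2) → ends 6
pad 2 to align 4 for size
size at 8 (size 16, align 4) → ends 24
n_entries at 24 (size 2, align 2) → ends 26
signature at 26 (size 2, align 2) → ends 28
crc at 28 (size 22, align 2) → ends 50
attrs at 50 (size 2, align 2) → ends 52
blocks at 52 (size 26, align 2) → ends 78
tail pad 2 to reach multiple of 4
total 80 bytes, alignment 4

80 bytes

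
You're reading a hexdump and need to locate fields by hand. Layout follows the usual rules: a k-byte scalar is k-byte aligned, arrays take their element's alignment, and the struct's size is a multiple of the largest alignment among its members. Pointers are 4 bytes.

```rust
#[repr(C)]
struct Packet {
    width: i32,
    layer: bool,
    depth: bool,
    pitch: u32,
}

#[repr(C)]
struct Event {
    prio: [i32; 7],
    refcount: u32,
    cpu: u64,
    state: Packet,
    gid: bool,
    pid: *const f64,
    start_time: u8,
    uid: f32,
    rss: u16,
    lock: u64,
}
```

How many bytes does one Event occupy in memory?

80 bytes

Packet: 0..4  width  (4B, 4-aligned); 4..5  layer  (1B, 1-aligned); 5..6  depth  (1B, 1-aligned); 6..8  -- padding (2B); 8..12  pitch  (4B, 4-aligned); sizeof = 12, alignof = 4
0..28  prio  (28B, 4-aligned)
28..32  refcount  (4B, 4-aligned)
32..40  cpu  (8B, 8-aligned)
40..52  state  (12B, 4-aligned)
52..53  gid  (1B, 1-aligned)
53..56  -- padding (3B)
56..60  pid  (4B, 4-aligned)
60..61  start_time  (1B, 1-aligned)
61..64  -- padding (3B)
64..68  uid  (4B, 4-aligned)
68..70  rss  (2B, 2-aligned)
70..72  -- padding (2B)
72..80  lock  (8B, 8-aligned)
sizeof = 80, alignof = 8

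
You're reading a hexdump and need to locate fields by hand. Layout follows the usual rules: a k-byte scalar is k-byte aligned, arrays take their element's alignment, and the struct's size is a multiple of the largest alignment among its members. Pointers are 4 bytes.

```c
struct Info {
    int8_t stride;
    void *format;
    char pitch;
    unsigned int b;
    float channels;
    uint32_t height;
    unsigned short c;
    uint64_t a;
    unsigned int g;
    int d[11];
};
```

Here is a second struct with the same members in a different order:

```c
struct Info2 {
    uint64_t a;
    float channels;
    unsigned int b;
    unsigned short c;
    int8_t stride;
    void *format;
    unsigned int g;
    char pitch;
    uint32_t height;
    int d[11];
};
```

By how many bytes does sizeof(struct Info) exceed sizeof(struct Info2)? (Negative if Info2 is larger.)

stride at 0 (size 1, align 1) → ends 1
pad 3 to align 4 for format
format at 4 (size 4, align 4) → ends 8
pitch at 8 (size 1, align 1) → ends 9
pad 3 to align 4 for b
b at 12 (size 4, align 4) → ends 16
channels at 16 (size 4, align 4) → ends 20
height at 20 (size 4, align 4) → ends 24
c at 24 (size 2, align 2) → ends 26
pad 6 to align 8 for a
a at 32 (size 8, align 8) → ends 40
g at 40 (size 4, align 4) → ends 44
d at 44 (size 44, align 4) → ends 88
total 88 bytes, alignment 8
— Info2 —
a at 0 (size 8, align 8) → ends 8
channels at 8 (size 4, align 4) → ends 12
b at 12 (size 4, align 4) → ends 16
c at 16 (size 2, align 2) → ends 18
stride at 18 (size 1, align 1) → ends 19
pad 1 to align 4 for format
format at 20 (size 4, align 4) → ends 24
g at 24 (size 4, align 4) → ends 28
pitch at 28 (size 1, align 1) → ends 29
pad 3 to align 4 for height
height at 32 (size 4, align 4) → ends 36
d at 36 (size 44, align 4) → ends 80
total 80 bytes, alignment 8
88 − 80 = 8

8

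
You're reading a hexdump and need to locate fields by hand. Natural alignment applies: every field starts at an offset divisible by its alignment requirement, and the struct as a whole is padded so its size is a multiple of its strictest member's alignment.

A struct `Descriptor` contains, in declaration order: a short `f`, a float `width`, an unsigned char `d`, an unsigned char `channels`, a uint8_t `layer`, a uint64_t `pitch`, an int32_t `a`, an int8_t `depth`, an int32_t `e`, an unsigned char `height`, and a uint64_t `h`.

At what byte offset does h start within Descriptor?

f at 0 (size 2, align 2) → ends 2
pad 2 to align 4 for width
width at 4 (size 4, align 4) → ends 8
d at 8 (size 1, align 1) → ends 9
channels at 9 (size 1, align 1) → ends 10
layer at 10 (size 1, align 1) → ends 11
pad 5 to align 8 for pitch
pitch at 16 (size 8, align 8) → ends 24
a at 24 (size 4, align 4) → ends 28
depth at 28 (size 1, align 1) → ends 29
pad 3 to align 4 for e
e at 32 (size 4, align 4) → ends 36
height at 36 (size 1, align 1) → ends 37
pad 3 to align 8 for h
h at 40 (size 8, align 8) → ends 48

40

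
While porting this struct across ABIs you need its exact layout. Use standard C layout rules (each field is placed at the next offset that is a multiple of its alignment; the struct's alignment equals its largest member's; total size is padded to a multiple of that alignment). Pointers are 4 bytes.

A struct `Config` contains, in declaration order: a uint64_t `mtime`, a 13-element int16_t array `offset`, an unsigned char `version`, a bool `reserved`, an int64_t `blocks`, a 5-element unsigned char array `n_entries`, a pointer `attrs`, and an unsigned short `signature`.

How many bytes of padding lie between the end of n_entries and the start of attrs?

3

mtime at 0 (size 8, align 8) → ends 8
offset at 8 (size 26, align 2) → ends 34
version at 34 (size 1, align 1) → ends 35
reserved at 35 (size 1, align 1) → ends 36
pad 4 to align 8 for blocks
blocks at 40 (size 8, align 8) → ends 48
n_entries at 48 (size 5, align 1) → ends 53
pad 3 to align 4 for attrs
attrs at 56 (size 4, align 4) → ends 60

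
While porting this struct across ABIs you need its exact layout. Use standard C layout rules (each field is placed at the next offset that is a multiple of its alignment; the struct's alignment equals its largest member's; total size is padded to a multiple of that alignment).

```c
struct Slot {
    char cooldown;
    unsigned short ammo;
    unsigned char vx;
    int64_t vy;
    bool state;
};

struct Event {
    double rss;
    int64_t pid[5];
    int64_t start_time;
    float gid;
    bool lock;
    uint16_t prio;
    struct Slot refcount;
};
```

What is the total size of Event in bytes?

88 bytes

Slot: cooldown at 0 (size 1, align 1) → ends 1; pad 1 to align 2 for ammo; ammo at 2 (size 2, align 2) → ends 4; vx at 4 (size 1, align 1) → ends 5; pad 3 to align 8 for vy; vy at 8 (size 8, align 8) → ends 16; state at 16 (size 1, align 1) → ends 17; tail pad 7 to reach multiple of 8; total 24 bytes, alignment 8
rss at 0 (size 8, align 8) → ends 8
pid at 8 (size 40, align 8) → ends 48
start_time at 48 (size 8, align 8) → ends 56
gid at 56 (size 4, align 4) → ends 60
lock at 60 (size 1, align 1) → ends 61
pad 1 to align 2 for prio
prio at 62 (size 2, align 2) → ends 64
refcount at 64 (size 24, align 8) → ends 88
total 88 bytes, alignment 8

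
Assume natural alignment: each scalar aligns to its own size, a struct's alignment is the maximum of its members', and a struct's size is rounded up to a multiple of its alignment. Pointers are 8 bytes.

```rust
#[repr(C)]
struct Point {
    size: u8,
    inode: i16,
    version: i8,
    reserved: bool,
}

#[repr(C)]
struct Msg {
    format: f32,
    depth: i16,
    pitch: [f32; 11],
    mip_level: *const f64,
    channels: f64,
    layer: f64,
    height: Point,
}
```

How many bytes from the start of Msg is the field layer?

72

Point: size at 0 (size 1, align 1) → ends 1; pad 1 to align 2 for inode; inode at 2 (size 2, align 2) → ends 4; version at 4 (size 1, align 1) → ends 5; reserved at 5 (size 1, align 1) → ends 6; total 6 bytes, alignment 2
format at 0 (size 4, align 4) → ends 4
depth at 4 (size 2, align 2) → ends 6
pad 2 to align 4 for pitch
pitch at 8 (size 44, align 4) → ends 52
pad 4 to align 8 for mip_level
mip_level at 56 (size 8, align 8) → ends 64
channels at 64 (size 8, align 8) → ends 72
layer at 72 (size 8, align 8) → ends 80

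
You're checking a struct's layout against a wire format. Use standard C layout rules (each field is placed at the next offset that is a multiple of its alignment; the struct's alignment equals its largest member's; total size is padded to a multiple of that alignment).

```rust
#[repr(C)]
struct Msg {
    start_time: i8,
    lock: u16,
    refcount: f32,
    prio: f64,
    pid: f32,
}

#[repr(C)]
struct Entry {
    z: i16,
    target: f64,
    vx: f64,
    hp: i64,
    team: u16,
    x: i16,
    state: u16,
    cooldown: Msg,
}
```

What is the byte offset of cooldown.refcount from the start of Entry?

Msg: start_time at 0 (size 1, align 1) → ends 1; pad 1 to align 2 for lock; lock at 2 (size 2, align 2) → ends 4; refcount at 4 (size 4, align 4) → ends 8; prio at 8 (size 8, align 8) → ends 16; pid at 16 (size 4, align 4) → ends 20; tail pad 4 to reach multiple of 8; total 24 bytes, alignment 8
z at 0 (size 2, align 2) → ends 2
pad 6 to align 8 for target
target at 8 (size 8, align 8) → ends 16
vx at 16 (size 8, align 8) → ends 24
hp at 24 (size 8, align 8) → ends 32
team at 32 (size 2, align 2) → ends 34
x at 34 (size 2, align 2) → ends 36
state at 36 (size 2, align 2) → ends 38
pad 2 to align 8 for cooldown
cooldown at 40 (size 24, align 8) → ends 64
within Msg: refcount at 4
40 + 4 = 44

44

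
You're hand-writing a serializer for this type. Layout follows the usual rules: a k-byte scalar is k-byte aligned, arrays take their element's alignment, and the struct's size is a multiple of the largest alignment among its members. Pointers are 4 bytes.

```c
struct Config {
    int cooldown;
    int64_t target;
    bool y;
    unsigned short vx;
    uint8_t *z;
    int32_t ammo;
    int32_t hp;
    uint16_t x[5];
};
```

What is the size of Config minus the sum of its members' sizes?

11

cooldown at 0 (size 4, align 4) → ends 4
pad 4 to align 8 for target
target at 8 (size 8, align 8) → ends 16
y at 16 (size 1, align 1) → ends 17
pad 1 to align 2 for vx
vx at 18 (size 2, align 2) → ends 20
z at 20 (size 4, align 4) → ends 24
ammo at 24 (size 4, align 4) → ends 28
hp at 28 (size 4, align 4) → ends 32
x at 32 (size 10, align 2) → ends 42
tail pad 6 to reach multiple of 8
total 48 bytes, alignment 8
data bytes 37, size 48 → padding 11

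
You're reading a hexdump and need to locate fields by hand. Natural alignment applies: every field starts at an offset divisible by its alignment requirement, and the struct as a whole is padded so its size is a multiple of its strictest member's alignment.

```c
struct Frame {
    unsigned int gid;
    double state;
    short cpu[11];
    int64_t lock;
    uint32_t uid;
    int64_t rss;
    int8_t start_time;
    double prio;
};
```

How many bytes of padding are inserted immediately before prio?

@0: gid [4B, align 4] → 4
+4 pad (align 8)
@8: state [8B, align 8] → 16
@16: cpu [22B, align 2] → 38
+2 pad (align 8)
@40: lock [8B, align 8] → 48
@48: uid [4B, align 4] → 52
+4 pad (align 8)
@56: rss [8B, align 8] → 64
@64: start_time [1B, align 1] → 65
+7 pad (align 8)
@72: prio [8B, align 8] → 80

7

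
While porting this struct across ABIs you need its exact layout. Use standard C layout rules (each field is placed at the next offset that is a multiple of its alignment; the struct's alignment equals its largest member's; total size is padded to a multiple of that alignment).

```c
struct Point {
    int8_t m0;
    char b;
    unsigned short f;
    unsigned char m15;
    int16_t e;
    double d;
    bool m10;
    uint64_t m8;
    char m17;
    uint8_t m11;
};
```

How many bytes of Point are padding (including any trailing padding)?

0..1  m0  (1B, 1-aligned)
1..2  b  (1B, 1-aligned)
2..4  f  (2B, 2-aligned)
4..5  m15  (1B, 1-aligned)
5..6  -- padding (1B)
6..8  e  (2B, 2-aligned)
8..16  d  (8B, 8-aligned)
16..17  m10  (1B, 1-aligned)
17..24  -- padding (7B)
24..32  m8  (8B, 8-aligned)
32..33  m17  (1B, 1-aligned)
33..34  m11  (1B, 1-aligned)
34..40  -- tail padding (6B)
sizeof = 40, alignof = 8
data bytes 26, size 40 → padding 14

14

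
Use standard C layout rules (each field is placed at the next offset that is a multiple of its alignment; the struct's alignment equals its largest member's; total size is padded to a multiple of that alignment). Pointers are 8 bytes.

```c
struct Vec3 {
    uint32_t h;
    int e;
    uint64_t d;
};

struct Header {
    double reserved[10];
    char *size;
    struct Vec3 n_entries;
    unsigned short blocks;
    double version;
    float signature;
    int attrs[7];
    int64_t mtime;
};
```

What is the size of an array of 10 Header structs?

1600

Vec3: @0: h [4B, align 4] → 4; @4: e [4B, align 4] → 8; @8: d [8B, align 8] → 16; size 16, align 8
@0: reserved [80B, align 8] → 80
@80: size [8B, align 8] → 88
@88: n_entries [16B, align 8] → 104
@104: blocks [2B, align 2] → 106
+6 pad (align 8)
@112: version [8B, align 8] → 120
@120: signature [4B, align 4] → 124
@124: attrs [28B, align 4] → 152
@152: mtime [8B, align 8] → 160
size 160, align 8
array of 10: 10 × 160 = 1600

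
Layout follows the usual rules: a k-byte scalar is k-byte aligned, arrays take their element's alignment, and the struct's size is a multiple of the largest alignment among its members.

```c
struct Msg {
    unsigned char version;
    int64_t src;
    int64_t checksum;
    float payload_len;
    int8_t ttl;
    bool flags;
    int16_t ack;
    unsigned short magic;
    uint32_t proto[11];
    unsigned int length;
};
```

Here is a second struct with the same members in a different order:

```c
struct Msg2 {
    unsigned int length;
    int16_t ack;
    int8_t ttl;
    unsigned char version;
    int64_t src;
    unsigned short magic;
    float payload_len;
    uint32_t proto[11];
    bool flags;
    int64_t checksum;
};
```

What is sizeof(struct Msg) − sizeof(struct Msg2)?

8

version at 0 (size 1, align 1) → ends 1
pad 7 to align 8 for src
src at 8 (size 8, align 8) → ends 16
checksum at 16 (size 8, align 8) → ends 24
payload_len at 24 (size 4, align 4) → ends 28
ttl at 28 (size 1, align 1) → ends 29
flags at 29 (size 1, align 1) → ends 30
ack at 30 (size 2, align 2) → ends 32
magic at 32 (size 2, align 2) → ends 34
pad 2 to align 4 for proto
proto at 36 (size 44, align 4) → ends 80
length at 80 (size 4, align 4) → ends 84
tail pad 4 to reach multiple of 8
total 88 bytes, alignment 8
— Msg2 —
length at 0 (size 4, align 4) → ends 4
ack at 4 (size 2, align 2) → ends 6
ttl at 6 (size 1, align 1) → ends 7
version at 7 (size 1, align 1) → ends 8
src at 8 (size 8, align 8) → ends 16
magic at 16 (size 2, align 2) → ends 18
pad 2 to align 4 for payload_len
payload_len at 20 (size 4, align 4) → ends 24
proto at 24 (size 44, align 4) → ends 68
flags at 68 (size 1, align 1) → ends 69
pad 3 to align 8 for checksum
checksum at 72 (size 8, align 8) → ends 80
total 80 bytes, alignment 8
88 − 80 = 8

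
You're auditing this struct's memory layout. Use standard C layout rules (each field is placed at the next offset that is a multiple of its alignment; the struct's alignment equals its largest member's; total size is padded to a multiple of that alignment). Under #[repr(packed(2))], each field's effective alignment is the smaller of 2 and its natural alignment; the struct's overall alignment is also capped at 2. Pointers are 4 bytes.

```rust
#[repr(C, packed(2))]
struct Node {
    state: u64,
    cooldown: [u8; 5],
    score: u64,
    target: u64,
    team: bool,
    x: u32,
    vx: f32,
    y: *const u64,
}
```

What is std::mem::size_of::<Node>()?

@0: state [8B, align 2] → 8
@8: cooldown [5B, align 1] → 13
+1 pad (align 2)
@14: score [8B, align 2] → 22
@22: target [8B, align 2] → 30
@30: team [1B, align 1] → 31
+1 pad (align 2)
@32: x [4B, align 2] → 36
@36: vx [4B, align 2] → 40
@40: y [4B, align 2] → 44
size 44, align 2

44 bytes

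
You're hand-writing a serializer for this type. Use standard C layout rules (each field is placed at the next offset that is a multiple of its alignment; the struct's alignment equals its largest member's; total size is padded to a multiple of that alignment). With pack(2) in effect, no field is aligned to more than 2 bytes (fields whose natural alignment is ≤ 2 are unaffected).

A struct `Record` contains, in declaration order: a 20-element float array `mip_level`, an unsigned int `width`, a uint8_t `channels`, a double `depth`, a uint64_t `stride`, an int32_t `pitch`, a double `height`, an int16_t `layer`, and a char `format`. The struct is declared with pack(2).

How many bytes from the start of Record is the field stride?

94

0..80  mip_level  (80B, 2-aligned)
80..84  width  (4B, 2-aligned)
84..85  channels  (1B, 1-aligned)
85..86  -- padding (1B)
86..94  depth  (8B, 2-aligned)
94..102  stride  (8B, 2-aligned)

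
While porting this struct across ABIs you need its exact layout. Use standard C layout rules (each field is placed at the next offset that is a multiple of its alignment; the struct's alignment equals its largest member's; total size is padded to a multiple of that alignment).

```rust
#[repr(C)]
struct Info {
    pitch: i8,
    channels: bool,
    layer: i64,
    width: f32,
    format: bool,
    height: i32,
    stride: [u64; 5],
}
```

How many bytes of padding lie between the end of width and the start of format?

pitch at 0 (size 1, align 1) → ends 1
channels at 1 (size 1, align 1) → ends 2
pad 6 to align 8 for layer
layer at 8 (size 8, align 8) → ends 16
width at 16 (size 4, align 4) → ends 20
format at 20 (size 1, align 1) → ends 21

0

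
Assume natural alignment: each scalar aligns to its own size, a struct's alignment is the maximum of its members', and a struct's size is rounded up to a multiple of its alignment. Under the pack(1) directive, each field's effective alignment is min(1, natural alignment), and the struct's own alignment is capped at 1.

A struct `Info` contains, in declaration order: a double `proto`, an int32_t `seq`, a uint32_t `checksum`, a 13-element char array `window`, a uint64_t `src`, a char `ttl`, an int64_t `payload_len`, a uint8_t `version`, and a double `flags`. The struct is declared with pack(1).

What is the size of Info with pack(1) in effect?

55

@0: proto [8B, align 1] → 8
@8: seq [4B, align 1] → 12
@12: checksum [4B, align 1] → 16
@16: window [13B, align 1] → 29
@29: src [8B, align 1] → 37
@37: ttl [1B, align 1] → 38
@38: payload_len [8B, align 1] → 46
@46: version [1B, align 1] → 47
@47: flags [8B, align 1] → 55
size 55, align 1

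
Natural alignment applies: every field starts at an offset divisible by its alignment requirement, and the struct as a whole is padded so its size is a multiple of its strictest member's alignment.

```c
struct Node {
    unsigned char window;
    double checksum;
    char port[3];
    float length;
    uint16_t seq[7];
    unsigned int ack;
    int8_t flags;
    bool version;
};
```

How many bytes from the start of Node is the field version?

45

0..1  window  (1B, 1-aligned)
1..8  -- padding (7B)
8..16  checksum  (8B, 8-aligned)
16..19  port  (3B, 1-aligned)
19..20  -- padding (1B)
20..24  length  (4B, 4-aligned)
24..38  seq  (14B, 2-aligned)
38..40  -- padding (2B)
40..44  ack  (4B, 4-aligned)
44..45  flags  (1B, 1-aligned)
45..46  version  (1B, 1-aligned)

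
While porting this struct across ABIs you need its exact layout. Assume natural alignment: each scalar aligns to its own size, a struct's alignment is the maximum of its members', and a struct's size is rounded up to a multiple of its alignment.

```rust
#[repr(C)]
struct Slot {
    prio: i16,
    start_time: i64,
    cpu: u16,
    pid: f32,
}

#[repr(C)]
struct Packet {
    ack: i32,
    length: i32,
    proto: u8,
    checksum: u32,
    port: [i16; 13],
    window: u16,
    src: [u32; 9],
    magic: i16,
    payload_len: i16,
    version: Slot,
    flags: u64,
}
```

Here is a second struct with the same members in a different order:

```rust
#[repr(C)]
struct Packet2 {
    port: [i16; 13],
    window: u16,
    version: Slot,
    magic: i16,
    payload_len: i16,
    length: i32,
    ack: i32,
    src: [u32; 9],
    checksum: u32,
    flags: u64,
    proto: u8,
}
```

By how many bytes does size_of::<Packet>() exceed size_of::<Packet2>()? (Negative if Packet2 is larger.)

Slot: 0..2  prio  (2B, 2-aligned); 2..8  -- padding (6B); 8..16  start_time  (8B, 8-aligned); 16..18  cpu  (2B, 2-aligned); 18..20  -- padding (2B); 20..24  pid  (4B, 4-aligned); sizeof = 24, alignof = 8
0..4  ack  (4B, 4-aligned)
4..8  length  (4B, 4-aligned)
8..9  proto  (1B, 1-aligned)
9..12  -- padding (3B)
12..16  checksum  (4B, 4-aligned)
16..42  port  (26B, 2-aligned)
42..44  window  (2B, 2-aligned)
44..80  src  (36B, 4-aligned)
80..82  magic  (2B, 2-aligned)
82..84  payload_len  (2B, 2-aligned)
84..88  -- padding (4B)
88..112  version  (24B, 8-aligned)
112..120  flags  (8B, 8-aligned)
sizeof = 120, alignof = 8
— Packet2 —
0..26  port  (26B, 2-aligned)
26..28  window  (2B, 2-aligned)
28..32  -- padding (4B)
32..56  version  (24B, 8-aligned)
56..58  magic  (2B, 2-aligned)
58..60  payload_len  (2B, 2-aligned)
60..64  length  (4B, 4-aligned)
64..68  ack  (4B, 4-aligned)
68..104  src  (36B, 4-aligned)
104..108  checksum  (4B, 4-aligned)
108..112  -- padding (4B)
112..120  flags  (8B, 8-aligned)
120..121  proto  (1B, 1-aligned)
121..128  -- tail padding (7B)
sizeof = 128, alignof = 8
120 − 128 = -8

-8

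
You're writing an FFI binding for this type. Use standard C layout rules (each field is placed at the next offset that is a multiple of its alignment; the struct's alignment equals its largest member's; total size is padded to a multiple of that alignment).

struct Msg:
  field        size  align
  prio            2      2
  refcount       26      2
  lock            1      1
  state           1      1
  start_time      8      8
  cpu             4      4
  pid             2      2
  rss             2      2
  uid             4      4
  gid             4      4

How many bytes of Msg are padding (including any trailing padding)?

2

0..2  prio  (2B, 2-aligned)
2..28  refcount  (26B, 2-aligned)
28..29  lock  (1B, 1-aligned)
29..30  state  (1B, 1-aligned)
30..32  -- padding (2B)
32..40  start_time  (8B, 8-aligned)
40..44  cpu  (4B, 4-aligned)
44..46  pid  (2B, 2-aligned)
46..48  rss  (2B, 2-aligned)
48..52  uid  (4B, 4-aligned)
52..56  gid  (4B, 4-aligned)
sizeof = 56, alignof = 8
data bytes 54, size 56 → padding 2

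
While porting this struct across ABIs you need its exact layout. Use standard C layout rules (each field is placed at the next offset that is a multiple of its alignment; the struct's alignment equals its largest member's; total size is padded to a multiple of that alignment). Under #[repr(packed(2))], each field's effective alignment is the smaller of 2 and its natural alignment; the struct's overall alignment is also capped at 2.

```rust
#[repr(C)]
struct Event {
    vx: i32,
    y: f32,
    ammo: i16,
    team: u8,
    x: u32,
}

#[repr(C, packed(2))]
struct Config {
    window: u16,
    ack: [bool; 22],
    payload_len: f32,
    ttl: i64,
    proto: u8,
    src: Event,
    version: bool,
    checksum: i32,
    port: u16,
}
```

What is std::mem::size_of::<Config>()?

62

Event: 0..4  vx  (4B, 4-aligned); 4..8  y  (4B, 4-aligned); 8..10  ammo  (2B, 2-aligned); 10..11  team  (1B, 1-aligned); 11..12  -- padding (1B); 12..16  x  (4B, 4-aligned); sizeof = 16, alignof = 4
0..2  window  (2B, 2-aligned)
2..24  ack  (22B, 1-aligned)
24..28  payload_len  (4B, 2-aligned)
28..36  ttl  (8B, 2-aligned)
36..37  proto  (1B, 1-aligned)
37..38  -- padding (1B)
38..54  src  (16B, 2-aligned)
54..55  version  (1B, 1-aligned)
55..56  -- padding (1B)
56..60  checksum  (4B, 2-aligned)
60..62  port  (2B, 2-aligned)
sizeof = 62, alignof = 2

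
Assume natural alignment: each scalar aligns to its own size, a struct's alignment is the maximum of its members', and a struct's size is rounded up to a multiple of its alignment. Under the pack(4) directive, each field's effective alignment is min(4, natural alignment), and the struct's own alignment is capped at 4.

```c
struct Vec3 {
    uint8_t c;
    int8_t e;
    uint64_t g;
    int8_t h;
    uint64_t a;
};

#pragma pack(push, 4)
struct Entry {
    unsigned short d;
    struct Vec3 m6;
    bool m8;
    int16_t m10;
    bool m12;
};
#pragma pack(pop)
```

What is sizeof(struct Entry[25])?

1100

Vec3: @0: c [1B, align 1] → 1; @1: e [1B, align 1] → 2; +6 pad (align 8); @8: g [8B, align 8] → 16; @16: h [1B, align 1] → 17; +7 pad (align 8); @24: a [8B, align 8] → 32; size 32, align 8
@0: d [2B, align 2] → 2
+2 pad (align 4)
@4: m6 [32B, align 4] → 36
@36: m8 [1B, align 1] → 37
+1 pad (align 2)
@38: m10 [2B, align 2] → 40
@40: m12 [1B, align 1] → 41
+3 tail pad (align 4)
size 44, align 4
array of 25: 25 × 44 = 1100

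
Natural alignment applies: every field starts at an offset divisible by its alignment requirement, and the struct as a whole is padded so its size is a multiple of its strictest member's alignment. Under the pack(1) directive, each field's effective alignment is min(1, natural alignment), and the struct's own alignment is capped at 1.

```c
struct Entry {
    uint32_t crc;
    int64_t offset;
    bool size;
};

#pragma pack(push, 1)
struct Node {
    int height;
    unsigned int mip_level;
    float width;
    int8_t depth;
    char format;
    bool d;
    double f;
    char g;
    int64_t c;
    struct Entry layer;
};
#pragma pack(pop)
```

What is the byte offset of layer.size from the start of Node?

48

Entry: crc at 0 (size 4, align 4) → ends 4; pad 4 to align 8 for offset; offset at 8 (size 8, align 8) → ends 16; size at 16 (size 1, align 1) → ends 17; tail pad 7 to reach multiple of 8; total 24 bytes, alignment 8
height at 0 (size 4, align 1) → ends 4
mip_level at 4 (size 4, align 1) → ends 8
width at 8 (size 4, align 1) → ends 12
depth at 12 (size 1, align 1) → ends 13
format at 13 (size 1, align 1) → ends 14
d at 14 (size 1, align 1) → ends 15
f at 15 (size 8, align 1) → ends 23
g at 23 (size 1, align 1) → ends 24
c at 24 (size 8, align 1) → ends 32
layer at 32 (size 24, align 1) → ends 56
within Entry: size at 16
32 + 16 = 48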